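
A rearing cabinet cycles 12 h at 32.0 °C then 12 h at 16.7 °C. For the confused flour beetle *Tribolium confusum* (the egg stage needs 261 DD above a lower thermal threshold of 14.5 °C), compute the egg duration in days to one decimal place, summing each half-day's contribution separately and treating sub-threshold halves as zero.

Day half: max(0, 32.0 − 14.5) × 0.5 = 17.5 × 0.5 = 8.75 DD.
Night half: max(0, 16.7 − 14.5) × 0.5 = 2.2 × 0.5 = 1.10 DD.
Per 24 h: 9.85 DD/day.
Duration = 261 / 9.85 = 26.497 ≈ 26.5 days.

26.5 days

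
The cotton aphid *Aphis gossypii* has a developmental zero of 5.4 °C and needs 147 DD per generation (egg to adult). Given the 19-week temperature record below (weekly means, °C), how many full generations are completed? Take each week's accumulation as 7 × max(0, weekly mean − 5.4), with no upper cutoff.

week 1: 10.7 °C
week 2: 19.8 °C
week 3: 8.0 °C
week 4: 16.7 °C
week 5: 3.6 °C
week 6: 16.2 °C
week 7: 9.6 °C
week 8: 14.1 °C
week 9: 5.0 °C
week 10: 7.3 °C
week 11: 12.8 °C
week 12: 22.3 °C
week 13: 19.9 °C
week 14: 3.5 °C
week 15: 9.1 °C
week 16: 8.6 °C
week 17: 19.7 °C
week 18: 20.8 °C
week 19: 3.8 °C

Weekly DD (7 × max(0, T̄ − 5.4)): 37.1, 100.8, 18.2, 79.1, 0.0, 75.6, 29.4, 60.9, 0.0, 13.3, 51.8, 118.3, 101.5, 0.0, 25.9, 22.4, 100.1, 107.8, 0.0.
Season total = 942.2 DD.
Complete generations = ⌊942.2 / 147⌋ = 6.

6 generations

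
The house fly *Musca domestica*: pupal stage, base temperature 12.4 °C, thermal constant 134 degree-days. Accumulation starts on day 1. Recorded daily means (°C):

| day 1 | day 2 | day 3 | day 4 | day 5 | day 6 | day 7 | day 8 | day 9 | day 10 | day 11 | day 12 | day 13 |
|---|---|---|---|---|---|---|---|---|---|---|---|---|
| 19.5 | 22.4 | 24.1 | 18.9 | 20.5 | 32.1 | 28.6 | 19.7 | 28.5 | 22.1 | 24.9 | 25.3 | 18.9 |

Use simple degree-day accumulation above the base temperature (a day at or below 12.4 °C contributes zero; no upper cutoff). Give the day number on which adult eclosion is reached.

Daily DD above 12.4 °C: 7.1, 10.0, 11.7, 6.5, 8.1, 19.7, 16.2, 7.3, 16.1, 9.7, 12.5, 12.9, 6.5.
Cumulative: 7.1, 17.1, 28.8, 35.3, 43.4, 63.1, 79.3, 86.6, 102.7, 112.4, 124.9, 137.8, 144.3.
The total first reaches 134 DD on day 12.

day 12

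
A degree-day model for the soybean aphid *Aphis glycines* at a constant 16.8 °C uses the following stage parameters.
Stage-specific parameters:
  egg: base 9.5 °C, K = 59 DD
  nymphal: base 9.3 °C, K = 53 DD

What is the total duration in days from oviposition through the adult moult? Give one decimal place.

15.1 days

egg: 59 / (16.8 − 9.5) = 59 / 7.3 = 8.082 d.
nymphal: 53 / (16.8 − 9.3) = 53 / 7.5 = 7.067 d.
Sum = 15.149 ≈ 15.1 days.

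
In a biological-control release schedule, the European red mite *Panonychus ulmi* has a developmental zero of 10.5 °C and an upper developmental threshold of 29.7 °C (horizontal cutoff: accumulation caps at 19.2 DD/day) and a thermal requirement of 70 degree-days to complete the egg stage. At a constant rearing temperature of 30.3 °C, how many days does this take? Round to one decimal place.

Temperature 30.3 °C exceeds the upper threshold, so daily accumulation caps at 29.7 − 10.5 = 19.2 DD/day.
Duration = 70 / 19.2 = 3.646 ≈ 3.6 days.

3.6 days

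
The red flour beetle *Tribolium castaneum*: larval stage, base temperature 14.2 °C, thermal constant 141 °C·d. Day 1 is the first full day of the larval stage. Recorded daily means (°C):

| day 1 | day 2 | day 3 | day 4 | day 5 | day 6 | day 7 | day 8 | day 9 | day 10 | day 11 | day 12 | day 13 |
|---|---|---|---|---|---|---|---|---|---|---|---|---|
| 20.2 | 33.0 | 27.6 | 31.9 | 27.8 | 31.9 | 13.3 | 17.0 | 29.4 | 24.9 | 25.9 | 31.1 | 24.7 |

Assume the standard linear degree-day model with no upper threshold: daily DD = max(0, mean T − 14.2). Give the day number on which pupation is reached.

day 12

Daily DD above 14.2 °C: 6.0, 18.8, 13.4, 17.7, 13.6, 17.7, 0.0, 2.8, 15.2, 10.7, 11.7, 16.9, 10.5.
Cumulative: 6.0, 24.8, 38.2, 55.9, 69.5, 87.2, 87.2, 90.0, 105.2, 115.9, 127.6, 144.5, 155.0.
The total first reaches 141 DD on day 12.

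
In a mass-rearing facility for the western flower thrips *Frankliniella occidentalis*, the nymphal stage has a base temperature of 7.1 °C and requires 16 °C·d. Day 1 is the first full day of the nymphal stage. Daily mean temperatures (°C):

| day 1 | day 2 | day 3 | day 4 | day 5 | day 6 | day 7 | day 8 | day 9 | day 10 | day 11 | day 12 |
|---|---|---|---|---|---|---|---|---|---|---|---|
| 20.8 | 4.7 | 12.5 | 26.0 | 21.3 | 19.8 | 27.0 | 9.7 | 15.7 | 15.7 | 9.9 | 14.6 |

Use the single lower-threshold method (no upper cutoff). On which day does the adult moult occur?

Daily DD above 7.1 °C: 13.7, 0.0, 5.4, 18.9, 14.2, 12.7, 19.9, 2.6, 8.6, 8.6, 2.8, 7.5.
Cumulative: 13.7, 13.7, 19.1, 38.0, 52.2, 64.9, 84.8, 87.4, 96.0, 104.6, 107.4, 114.9.
The total first reaches 16 DD on day 3.

day 3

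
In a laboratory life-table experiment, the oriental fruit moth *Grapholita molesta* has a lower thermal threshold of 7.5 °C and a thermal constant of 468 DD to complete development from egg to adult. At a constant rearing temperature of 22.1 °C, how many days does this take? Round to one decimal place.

32.1 days

Daily accumulation = 22.1 − 7.5 = 14.6 DD/day.
Duration = 468 / 14.6 = 32.055 ≈ 32.1 days.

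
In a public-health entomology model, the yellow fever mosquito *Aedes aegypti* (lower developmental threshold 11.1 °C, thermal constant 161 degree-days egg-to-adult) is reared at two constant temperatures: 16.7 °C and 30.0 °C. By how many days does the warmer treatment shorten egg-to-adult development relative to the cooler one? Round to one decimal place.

20.2 days

At 16.7 °C: 161 / (16.7 − 11.1) = 161 / 5.6 = 28.750 d.
At 30.0 °C: 161 / (30.0 − 11.1) = 161 / 18.9 = 8.519 d.
Difference = |28.750 − 8.519| = 20.231 ≈ 20.2 days.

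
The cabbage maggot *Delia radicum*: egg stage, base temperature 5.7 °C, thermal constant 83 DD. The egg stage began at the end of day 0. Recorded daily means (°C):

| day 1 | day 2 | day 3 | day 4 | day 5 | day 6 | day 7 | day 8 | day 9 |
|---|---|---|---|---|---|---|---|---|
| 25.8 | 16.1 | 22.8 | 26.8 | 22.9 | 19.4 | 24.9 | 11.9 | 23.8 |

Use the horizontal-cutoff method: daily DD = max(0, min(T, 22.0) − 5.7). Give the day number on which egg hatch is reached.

day 6

Daily DD above 5.7 °C (capped at 16.3): 16.3, 10.4, 16.3, 16.3, 16.3, 13.7, 16.3, 6.2, 16.3.
Cumulative: 16.3, 26.7, 43.0, 59.3, 75.6, 89.3, 105.6, 111.8, 128.1.
The total first reaches 83 DD on day 6.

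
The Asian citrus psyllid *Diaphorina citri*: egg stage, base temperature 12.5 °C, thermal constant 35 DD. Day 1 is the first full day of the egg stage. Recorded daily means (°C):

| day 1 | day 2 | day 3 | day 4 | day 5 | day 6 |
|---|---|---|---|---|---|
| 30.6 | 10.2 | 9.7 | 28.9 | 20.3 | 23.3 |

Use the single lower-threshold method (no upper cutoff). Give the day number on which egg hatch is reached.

day 5

Daily DD above 12.5 °C: 18.1, 0.0, 0.0, 16.4, 7.8, 10.8.
Cumulative: 18.1, 18.1, 18.1, 34.5, 42.3, 53.1.
The total first reaches 35 DD on day 5.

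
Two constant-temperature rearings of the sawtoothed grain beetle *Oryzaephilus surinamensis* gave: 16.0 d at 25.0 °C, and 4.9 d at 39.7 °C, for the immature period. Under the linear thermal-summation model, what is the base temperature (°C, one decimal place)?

Under the model K = D·(T − T_b), so D₁·(T₁ − T_b) = D₂·(T₂ − T_b).
16.0·(25.0 − T_b) = 4.9·(39.7 − T_b)
T_b = (16.0·25.0 − 4.9·39.7) / (16.0 − 4.9) = 205.47 / 11.1 = 18.511 °C ≈ 18.5 °C.

18.5 °C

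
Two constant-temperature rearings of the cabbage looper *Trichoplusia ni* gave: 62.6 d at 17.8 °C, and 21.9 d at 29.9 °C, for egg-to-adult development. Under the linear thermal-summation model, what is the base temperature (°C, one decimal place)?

11.3 °C

Equal thermal constants: D₁(T₁ − T_b) = D₂(T₂ − T_b).
62.6·(17.8 − T_b) = 21.9·(29.9 − T_b)
T_b = (62.6·17.8 − 21.9·29.9) / (62.6 − 21.9) = 459.47 / 40.7 = 11.289 °C ≈ 11.3 °C.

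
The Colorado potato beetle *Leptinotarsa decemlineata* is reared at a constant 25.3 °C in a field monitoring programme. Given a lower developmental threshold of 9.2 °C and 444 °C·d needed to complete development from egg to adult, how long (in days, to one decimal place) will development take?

27.6 days

Daily accumulation = 25.3 − 9.2 = 16.1 DD/day.
Duration = 444 / 16.1 = 27.578 ≈ 27.6 days.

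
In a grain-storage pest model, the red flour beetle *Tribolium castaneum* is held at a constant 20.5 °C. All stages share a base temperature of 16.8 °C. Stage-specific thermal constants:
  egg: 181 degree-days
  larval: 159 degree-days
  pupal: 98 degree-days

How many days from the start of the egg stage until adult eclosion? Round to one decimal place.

118.4 days

Daily accumulation at 20.5 °C = 20.5 − 16.8 = 3.7 DD/day.
Total K = 181 + 159 + 98 = 438 DD.
Total duration = 438 / 3.7 = 118.378 ≈ 118.4 days.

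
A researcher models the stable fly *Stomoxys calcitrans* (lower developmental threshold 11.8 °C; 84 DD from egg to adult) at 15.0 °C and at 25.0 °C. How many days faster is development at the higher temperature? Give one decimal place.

At 15.0 °C: 84 / (15.0 − 11.8) = 84 / 3.2 = 26.250 d.
At 25.0 °C: 84 / (25.0 − 11.8) = 84 / 13.2 = 6.364 d.
Difference = |26.250 − 6.364| = 19.886 ≈ 19.9 days.

19.9 days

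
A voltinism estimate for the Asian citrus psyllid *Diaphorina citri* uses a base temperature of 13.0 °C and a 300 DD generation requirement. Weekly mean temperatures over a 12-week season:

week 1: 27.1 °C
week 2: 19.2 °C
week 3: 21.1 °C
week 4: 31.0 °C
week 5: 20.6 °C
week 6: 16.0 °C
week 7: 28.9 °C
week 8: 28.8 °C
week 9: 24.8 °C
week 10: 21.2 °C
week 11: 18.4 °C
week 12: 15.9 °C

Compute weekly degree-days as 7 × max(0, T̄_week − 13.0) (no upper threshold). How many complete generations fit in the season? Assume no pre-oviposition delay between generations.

Weekly DD (7 × max(0, T̄ − 13.0)): 98.7, 43.4, 56.7, 126.0, 53.2, 21.0, 111.3, 110.6, 82.6, 57.4, 37.8, 20.3.
Season total = 819.0 DD.
Complete generations = ⌊819.0 / 300⌋ = 2.

2 generations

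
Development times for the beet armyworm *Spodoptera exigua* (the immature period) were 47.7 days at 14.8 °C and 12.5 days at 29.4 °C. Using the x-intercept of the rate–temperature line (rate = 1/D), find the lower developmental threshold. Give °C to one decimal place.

9.6 °C

Linear rate model ⇒ the product D·(T − T_b) is constant across temperatures.
47.7·(14.8 − T_b) = 12.5·(29.4 − T_b)
T_b = (47.7·14.8 − 12.5·29.4) / (47.7 − 12.5) = 338.46 / 35.2 = 9.615 °C ≈ 9.6 °C.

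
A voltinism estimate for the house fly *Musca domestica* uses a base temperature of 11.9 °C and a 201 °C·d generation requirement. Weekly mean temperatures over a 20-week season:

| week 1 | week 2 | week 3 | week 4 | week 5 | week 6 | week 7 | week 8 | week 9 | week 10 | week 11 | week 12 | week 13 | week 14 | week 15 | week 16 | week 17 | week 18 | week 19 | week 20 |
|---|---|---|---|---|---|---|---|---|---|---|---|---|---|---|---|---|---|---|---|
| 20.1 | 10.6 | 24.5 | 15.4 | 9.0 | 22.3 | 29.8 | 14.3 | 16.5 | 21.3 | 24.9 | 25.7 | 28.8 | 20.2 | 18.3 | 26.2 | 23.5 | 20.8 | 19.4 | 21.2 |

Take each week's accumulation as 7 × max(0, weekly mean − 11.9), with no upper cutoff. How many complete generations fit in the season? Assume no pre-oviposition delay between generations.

6 generations

Weekly DD (7 × max(0, T̄ − 11.9)): 57.4, 0.0, 88.2, 24.5, 0.0, 72.8, 125.3, 16.8, 32.2, 65.8, 91.0, 96.6, 118.3, 58.1, 44.8, 100.1, 81.2, 62.3, 52.5, 65.1.
Season total = 1253.0 DD.
Complete generations = ⌊1253.0 / 201⌋ = 6.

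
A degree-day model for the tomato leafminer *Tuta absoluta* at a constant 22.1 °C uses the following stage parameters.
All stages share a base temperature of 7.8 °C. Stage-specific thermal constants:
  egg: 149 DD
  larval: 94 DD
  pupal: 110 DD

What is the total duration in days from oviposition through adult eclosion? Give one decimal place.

Daily accumulation at 22.1 °C = 22.1 − 7.8 = 14.3 DD/day.
Total K = 149 + 94 + 110 = 353 DD.
Total duration = 353 / 14.3 = 24.685 ≈ 24.7 days.

24.7 days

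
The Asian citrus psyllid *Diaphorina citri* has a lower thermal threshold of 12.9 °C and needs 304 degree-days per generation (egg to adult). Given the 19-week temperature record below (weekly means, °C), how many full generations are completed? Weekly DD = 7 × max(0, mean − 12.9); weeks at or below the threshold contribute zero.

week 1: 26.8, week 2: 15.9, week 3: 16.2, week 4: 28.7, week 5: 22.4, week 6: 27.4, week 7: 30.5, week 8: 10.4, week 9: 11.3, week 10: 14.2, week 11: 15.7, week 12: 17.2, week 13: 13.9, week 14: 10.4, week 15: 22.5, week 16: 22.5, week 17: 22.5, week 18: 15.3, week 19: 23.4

2 generations

Weekly DD (7 × max(0, T̄ − 12.9)): 97.3, 21.0, 23.1, 110.6, 66.5, 101.5, 123.2, 0.0, 0.0, 9.1, 19.6, 30.1, 7.0, 0.0, 67.2, 67.2, 67.2, 16.8, 73.5.
Season total = 900.9 DD.
Complete generations = ⌊900.9 / 304⌋ = 2.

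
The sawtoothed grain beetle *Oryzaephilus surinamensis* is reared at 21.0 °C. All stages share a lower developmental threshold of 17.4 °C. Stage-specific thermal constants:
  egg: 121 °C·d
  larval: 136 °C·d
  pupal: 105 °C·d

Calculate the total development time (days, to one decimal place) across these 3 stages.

Daily accumulation at 21.0 °C = 21.0 − 17.4 = 3.6 DD/day.
Total K = 121 + 136 + 105 = 362 DD.
Total duration = 362 / 3.6 = 100.556 ≈ 100.6 days.

100.6 days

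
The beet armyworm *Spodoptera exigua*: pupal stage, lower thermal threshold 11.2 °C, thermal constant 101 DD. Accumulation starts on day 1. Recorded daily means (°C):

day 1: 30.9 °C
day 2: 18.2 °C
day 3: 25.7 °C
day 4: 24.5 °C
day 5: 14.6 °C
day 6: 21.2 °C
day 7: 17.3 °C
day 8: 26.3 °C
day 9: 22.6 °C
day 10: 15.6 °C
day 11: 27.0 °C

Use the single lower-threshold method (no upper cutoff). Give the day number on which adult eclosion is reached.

day 10

Daily DD above 11.2 °C: 19.7, 7.0, 14.5, 13.3, 3.4, 10.0, 6.1, 15.1, 11.4, 4.4, 15.8.
Cumulative: 19.7, 26.7, 41.2, 54.5, 57.9, 67.9, 74.0, 89.1, 100.5, 104.9, 120.7.
The total first reaches 101 DD on day 10.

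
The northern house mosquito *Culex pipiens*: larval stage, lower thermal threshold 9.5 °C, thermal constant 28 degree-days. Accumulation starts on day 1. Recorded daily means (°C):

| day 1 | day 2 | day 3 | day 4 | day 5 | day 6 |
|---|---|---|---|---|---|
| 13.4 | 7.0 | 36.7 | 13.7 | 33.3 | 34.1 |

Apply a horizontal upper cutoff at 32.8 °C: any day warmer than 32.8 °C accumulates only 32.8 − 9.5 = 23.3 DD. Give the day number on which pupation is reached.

Daily DD above 9.5 °C (capped at 23.3): 3.9, 0.0, 23.3, 4.2, 23.3, 23.3.
Cumulative: 3.9, 3.9, 27.2, 31.4, 54.7, 78.0.
The total first reaches 28 DD on day 4.

day 4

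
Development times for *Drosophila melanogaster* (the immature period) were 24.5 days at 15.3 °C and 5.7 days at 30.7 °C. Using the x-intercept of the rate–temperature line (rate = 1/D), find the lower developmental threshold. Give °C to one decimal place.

Under the model K = D·(T − T_b), so D₁·(T₁ − T_b) = D₂·(T₂ − T_b).
24.5·(15.3 − T_b) = 5.7·(30.7 − T_b)
T_b = (24.5·15.3 − 5.7·30.7) / (24.5 − 5.7) = 199.86 / 18.8 = 10.631 °C ≈ 10.6 °C.

10.6 °C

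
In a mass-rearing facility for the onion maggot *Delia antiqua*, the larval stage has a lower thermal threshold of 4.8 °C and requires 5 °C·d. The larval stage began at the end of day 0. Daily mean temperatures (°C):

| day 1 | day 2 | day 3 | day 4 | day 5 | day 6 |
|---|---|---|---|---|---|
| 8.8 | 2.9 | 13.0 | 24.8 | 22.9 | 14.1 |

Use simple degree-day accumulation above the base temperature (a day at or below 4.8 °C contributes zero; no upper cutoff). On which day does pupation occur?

Daily DD above 4.8 °C: 4.0, 0.0, 8.2, 20.0, 18.1, 9.3.
Cumulative: 4.0, 4.0, 12.2, 32.2, 50.3, 59.6.
The total first reaches 5 DD on day 3.

day 3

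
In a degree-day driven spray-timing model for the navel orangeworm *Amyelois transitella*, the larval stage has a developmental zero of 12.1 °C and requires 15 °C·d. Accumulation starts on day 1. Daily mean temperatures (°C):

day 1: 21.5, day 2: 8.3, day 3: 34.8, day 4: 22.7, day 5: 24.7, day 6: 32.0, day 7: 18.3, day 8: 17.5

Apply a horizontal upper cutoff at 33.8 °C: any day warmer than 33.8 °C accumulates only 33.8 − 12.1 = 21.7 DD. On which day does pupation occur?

day 3

Daily DD above 12.1 °C (capped at 21.7): 9.4, 0.0, 21.7, 10.6, 12.6, 19.9, 6.2, 5.4.
Cumulative: 9.4, 9.4, 31.1, 41.7, 54.3, 74.2, 80.4, 85.8.
The total first reaches 15 DD on day 3.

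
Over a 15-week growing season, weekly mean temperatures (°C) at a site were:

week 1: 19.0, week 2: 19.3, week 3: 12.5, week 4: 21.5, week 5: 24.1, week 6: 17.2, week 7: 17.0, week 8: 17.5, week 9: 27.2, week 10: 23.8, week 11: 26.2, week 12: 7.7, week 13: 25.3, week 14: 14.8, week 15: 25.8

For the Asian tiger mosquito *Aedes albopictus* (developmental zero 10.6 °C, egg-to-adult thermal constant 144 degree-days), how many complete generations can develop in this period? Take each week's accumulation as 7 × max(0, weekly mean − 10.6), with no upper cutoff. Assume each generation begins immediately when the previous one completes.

Weekly DD (7 × max(0, T̄ − 10.6)): 58.8, 60.9, 13.3, 76.3, 94.5, 46.2, 44.8, 48.3, 116.2, 92.4, 109.2, 0.0, 102.9, 29.4, 106.4.
Season total = 999.6 DD.
Complete generations = ⌊999.6 / 144⌋ = 6.

6 generations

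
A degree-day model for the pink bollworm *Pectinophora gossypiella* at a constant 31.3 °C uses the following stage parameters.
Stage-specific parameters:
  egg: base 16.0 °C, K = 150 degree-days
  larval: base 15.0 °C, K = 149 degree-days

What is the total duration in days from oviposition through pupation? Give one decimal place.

egg: 150 / (31.3 − 16.0) = 150 / 15.3 = 9.804 d.
larval: 149 / (31.3 − 15.0) = 149 / 16.3 = 9.141 d.
Sum = 18.945 ≈ 18.9 days.

18.9 days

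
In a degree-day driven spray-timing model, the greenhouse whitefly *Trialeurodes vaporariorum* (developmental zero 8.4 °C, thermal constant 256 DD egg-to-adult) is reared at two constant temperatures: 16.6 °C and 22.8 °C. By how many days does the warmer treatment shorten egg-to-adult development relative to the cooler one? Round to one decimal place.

13.4 days

At 16.6 °C: 256 / (16.6 − 8.4) = 256 / 8.2 = 31.220 d.
At 22.8 °C: 256 / (22.8 − 8.4) = 256 / 14.4 = 17.778 d.
Difference = |31.220 − 17.778| = 13.442 ≈ 13.4 days.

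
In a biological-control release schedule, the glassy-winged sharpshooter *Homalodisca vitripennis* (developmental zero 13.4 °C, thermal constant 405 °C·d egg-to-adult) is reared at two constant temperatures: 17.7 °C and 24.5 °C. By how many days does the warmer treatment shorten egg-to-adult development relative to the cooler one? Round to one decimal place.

57.7 days

At 17.7 °C: 405 / (17.7 − 13.4) = 405 / 4.3 = 94.186 d.
At 24.5 °C: 405 / (24.5 − 13.4) = 405 / 11.1 = 36.486 d.
Difference = |94.186 − 36.486| = 57.700 ≈ 57.7 days.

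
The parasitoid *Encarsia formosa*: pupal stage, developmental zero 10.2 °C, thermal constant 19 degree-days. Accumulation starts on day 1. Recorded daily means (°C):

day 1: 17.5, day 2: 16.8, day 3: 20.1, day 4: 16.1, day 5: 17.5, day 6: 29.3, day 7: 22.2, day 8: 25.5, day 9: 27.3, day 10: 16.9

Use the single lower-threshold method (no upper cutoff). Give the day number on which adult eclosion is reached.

day 3

Daily DD above 10.2 °C: 7.3, 6.6, 9.9, 5.9, 7.3, 19.1, 12.0, 15.3, 17.1, 6.7.
Cumulative: 7.3, 13.9, 23.8, 29.7, 37.0, 56.1, 68.1, 83.4, 100.5, 107.2.
The total first reaches 19 DD on day 3.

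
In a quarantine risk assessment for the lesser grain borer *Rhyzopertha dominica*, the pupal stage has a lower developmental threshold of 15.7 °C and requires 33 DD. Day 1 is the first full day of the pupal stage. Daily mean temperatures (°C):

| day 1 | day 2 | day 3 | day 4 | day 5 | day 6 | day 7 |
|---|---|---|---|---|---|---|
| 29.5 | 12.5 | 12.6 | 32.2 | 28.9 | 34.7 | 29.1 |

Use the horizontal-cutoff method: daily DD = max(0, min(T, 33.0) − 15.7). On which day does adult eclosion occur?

day 5

Daily DD above 15.7 °C (capped at 17.3): 13.8, 0.0, 0.0, 16.5, 13.2, 17.3, 13.4.
Cumulative: 13.8, 13.8, 13.8, 30.3, 43.5, 60.8, 74.2.
The total first reaches 33 DD on day 5.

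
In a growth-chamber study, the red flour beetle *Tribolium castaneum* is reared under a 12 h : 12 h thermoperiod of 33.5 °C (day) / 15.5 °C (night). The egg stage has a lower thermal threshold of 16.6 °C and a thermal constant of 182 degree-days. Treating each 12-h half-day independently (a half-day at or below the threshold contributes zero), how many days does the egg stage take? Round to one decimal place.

21.5 days

Day half: max(0, 33.5 − 16.6) × 0.5 = 16.9 × 0.5 = 8.45 DD.
Night half: max(0, 15.5 − 16.6) × 0.5 = 0.0 × 0.5 = 0.00 DD.
Per 24 h: 8.45 DD/day.
Duration = 182 / 8.45 = 21.538 ≈ 21.5 days.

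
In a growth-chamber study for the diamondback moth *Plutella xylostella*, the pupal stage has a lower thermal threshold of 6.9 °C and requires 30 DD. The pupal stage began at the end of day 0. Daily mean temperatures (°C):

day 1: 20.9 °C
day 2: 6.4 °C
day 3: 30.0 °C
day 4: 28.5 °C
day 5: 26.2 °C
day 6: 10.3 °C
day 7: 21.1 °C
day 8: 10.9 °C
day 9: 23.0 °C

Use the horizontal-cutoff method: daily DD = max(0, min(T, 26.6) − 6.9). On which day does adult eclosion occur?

day 3

Daily DD above 6.9 °C (capped at 19.7): 14.0, 0.0, 19.7, 19.7, 19.3, 3.4, 14.2, 4.0, 16.1.
Cumulative: 14.0, 14.0, 33.7, 53.4, 72.7, 76.1, 90.3, 94.3, 110.4.
The total first reaches 30 DD on day 3.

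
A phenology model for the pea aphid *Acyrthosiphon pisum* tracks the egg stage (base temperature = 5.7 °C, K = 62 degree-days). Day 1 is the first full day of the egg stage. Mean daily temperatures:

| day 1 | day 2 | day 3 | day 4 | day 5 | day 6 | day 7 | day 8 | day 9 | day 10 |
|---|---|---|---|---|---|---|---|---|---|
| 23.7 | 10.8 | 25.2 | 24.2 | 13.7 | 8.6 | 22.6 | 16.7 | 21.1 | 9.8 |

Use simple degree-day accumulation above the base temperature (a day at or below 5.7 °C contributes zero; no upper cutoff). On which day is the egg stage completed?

day 5

Daily DD above 5.7 °C: 18.0, 5.1, 19.5, 18.5, 8.0, 2.9, 16.9, 11.0, 15.4, 4.1.
Cumulative: 18.0, 23.1, 42.6, 61.1, 69.1, 72.0, 88.9, 99.9, 115.3, 119.4.
The total first reaches 62 DD on day 5.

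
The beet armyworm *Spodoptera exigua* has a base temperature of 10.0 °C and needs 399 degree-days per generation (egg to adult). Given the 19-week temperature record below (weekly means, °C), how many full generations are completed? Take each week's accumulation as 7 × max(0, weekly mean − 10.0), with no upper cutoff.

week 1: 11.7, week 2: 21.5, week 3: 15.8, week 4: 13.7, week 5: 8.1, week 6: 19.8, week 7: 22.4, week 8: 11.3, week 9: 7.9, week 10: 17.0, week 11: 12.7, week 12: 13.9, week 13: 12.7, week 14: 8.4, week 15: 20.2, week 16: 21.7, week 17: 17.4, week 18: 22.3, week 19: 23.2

2 generations

Weekly DD (7 × max(0, T̄ − 10.0)): 11.9, 80.5, 40.6, 25.9, 0.0, 68.6, 86.8, 9.1, 0.0, 49.0, 18.9, 27.3, 18.9, 0.0, 71.4, 81.9, 51.8, 86.1, 92.4.
Season total = 821.1 DD.
Complete generations = ⌊821.1 / 399⌋ = 2.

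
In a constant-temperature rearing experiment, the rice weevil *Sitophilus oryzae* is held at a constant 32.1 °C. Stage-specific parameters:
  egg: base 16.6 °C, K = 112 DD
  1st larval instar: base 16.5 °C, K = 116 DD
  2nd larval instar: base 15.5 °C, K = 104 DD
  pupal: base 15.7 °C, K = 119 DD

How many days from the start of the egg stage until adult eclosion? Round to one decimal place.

28.2 days

egg: 112 / (32.1 − 16.6) = 112 / 15.5 = 7.226 d.
1st larval instar: 116 / (32.1 − 16.5) = 116 / 15.6 = 7.436 d.
2nd larval instar: 104 / (32.1 − 15.5) = 104 / 16.6 = 6.265 d.
pupal: 119 / (32.1 − 15.7) = 119 / 16.4 = 7.256 d.
Sum = 28.183 ≈ 28.2 days.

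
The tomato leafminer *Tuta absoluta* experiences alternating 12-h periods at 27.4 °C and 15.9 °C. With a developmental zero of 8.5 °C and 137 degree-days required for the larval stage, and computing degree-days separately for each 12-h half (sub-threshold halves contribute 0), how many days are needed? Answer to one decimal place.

10.4 days

Day half: max(0, 27.4 − 8.5) × 0.5 = 18.9 × 0.5 = 9.45 DD.
Night half: max(0, 15.9 − 8.5) × 0.5 = 7.4 × 0.5 = 3.70 DD.
Per 24 h: 13.15 DD/day.
Duration = 137 / 13.15 = 10.418 ≈ 10.4 days.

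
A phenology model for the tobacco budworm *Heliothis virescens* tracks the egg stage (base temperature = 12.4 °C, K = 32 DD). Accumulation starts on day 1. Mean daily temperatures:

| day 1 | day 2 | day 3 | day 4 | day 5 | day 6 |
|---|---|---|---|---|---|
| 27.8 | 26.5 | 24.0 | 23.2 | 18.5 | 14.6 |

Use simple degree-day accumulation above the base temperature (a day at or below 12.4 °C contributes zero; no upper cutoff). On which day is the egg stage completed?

Daily DD above 12.4 °C: 15.4, 14.1, 11.6, 10.8, 6.1, 2.2.
Cumulative: 15.4, 29.5, 41.1, 51.9, 58.0, 60.2.
The total first reaches 32 DD on day 3.

day 3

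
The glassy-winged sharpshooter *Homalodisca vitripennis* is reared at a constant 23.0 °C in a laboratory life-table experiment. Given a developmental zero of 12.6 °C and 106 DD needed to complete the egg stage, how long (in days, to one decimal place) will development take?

Daily accumulation = 23.0 − 12.6 = 10.4 DD/day.
Duration = 106 / 10.4 = 10.192 ≈ 10.2 days.

10.2 days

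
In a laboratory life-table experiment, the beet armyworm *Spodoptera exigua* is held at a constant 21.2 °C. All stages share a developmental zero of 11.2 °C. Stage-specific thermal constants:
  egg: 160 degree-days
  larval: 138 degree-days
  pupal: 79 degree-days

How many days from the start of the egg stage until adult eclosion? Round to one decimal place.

Daily accumulation at 21.2 °C = 21.2 − 11.2 = 10.0 DD/day.
Total K = 160 + 138 + 79 = 377 DD.
Total duration = 377 / 10.0 = 37.700 ≈ 37.7 days.

37.7 days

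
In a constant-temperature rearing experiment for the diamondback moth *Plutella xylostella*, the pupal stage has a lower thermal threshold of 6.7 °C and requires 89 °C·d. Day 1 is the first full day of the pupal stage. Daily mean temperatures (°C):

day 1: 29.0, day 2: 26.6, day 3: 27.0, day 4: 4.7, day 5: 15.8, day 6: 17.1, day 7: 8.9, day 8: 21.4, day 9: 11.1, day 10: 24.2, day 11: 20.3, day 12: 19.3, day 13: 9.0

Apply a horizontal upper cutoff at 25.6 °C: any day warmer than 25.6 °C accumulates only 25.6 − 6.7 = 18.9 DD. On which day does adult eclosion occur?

Daily DD above 6.7 °C (capped at 18.9): 18.9, 18.9, 18.9, 0.0, 9.1, 10.4, 2.2, 14.7, 4.4, 17.5, 13.6, 12.6, 2.3.
Cumulative: 18.9, 37.8, 56.7, 56.7, 65.8, 76.2, 78.4, 93.1, 97.5, 115.0, 128.6, 141.2, 143.5.
The total first reaches 89 DD on day 8.

day 8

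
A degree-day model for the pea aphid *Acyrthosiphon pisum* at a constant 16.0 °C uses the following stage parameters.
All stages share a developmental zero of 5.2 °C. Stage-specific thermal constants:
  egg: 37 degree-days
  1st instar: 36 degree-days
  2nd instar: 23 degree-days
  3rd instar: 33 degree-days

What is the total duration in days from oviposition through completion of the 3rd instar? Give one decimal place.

Daily accumulation at 16.0 °C = 16.0 − 5.2 = 10.8 DD/day.
Total K = 37 + 36 + 23 + 33 = 129 DD.
Total duration = 129 / 10.8 = 11.944 ≈ 11.9 days.

11.9 days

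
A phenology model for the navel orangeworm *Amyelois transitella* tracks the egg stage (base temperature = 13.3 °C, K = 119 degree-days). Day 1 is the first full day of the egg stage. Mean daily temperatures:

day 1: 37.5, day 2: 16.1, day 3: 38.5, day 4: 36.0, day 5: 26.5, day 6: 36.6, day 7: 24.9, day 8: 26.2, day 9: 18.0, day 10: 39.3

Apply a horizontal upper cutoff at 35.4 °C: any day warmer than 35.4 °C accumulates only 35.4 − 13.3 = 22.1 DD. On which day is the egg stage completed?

day 8

Daily DD above 13.3 °C (capped at 22.1): 22.1, 2.8, 22.1, 22.1, 13.2, 22.1, 11.6, 12.9, 4.7, 22.1.
Cumulative: 22.1, 24.9, 47.0, 69.1, 82.3, 104.4, 116.0, 128.9, 133.6, 155.7.
The total first reaches 119 DD on day 8.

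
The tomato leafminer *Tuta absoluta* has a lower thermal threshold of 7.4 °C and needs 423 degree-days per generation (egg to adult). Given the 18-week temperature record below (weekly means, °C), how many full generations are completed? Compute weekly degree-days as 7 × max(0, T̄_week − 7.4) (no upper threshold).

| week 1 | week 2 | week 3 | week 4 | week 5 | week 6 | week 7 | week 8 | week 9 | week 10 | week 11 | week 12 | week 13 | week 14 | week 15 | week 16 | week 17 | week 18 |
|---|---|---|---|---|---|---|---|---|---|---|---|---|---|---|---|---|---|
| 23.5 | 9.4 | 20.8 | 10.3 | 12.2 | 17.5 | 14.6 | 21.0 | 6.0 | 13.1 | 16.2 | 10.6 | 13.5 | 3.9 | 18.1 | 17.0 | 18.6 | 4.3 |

Weekly DD (7 × max(0, T̄ − 7.4)): 112.7, 14.0, 93.8, 20.3, 33.6, 70.7, 50.4, 95.2, 0.0, 39.9, 61.6, 22.4, 42.7, 0.0, 74.9, 67.2, 78.4, 0.0.
Season total = 877.8 DD.
Complete generations = ⌊877.8 / 423⌋ = 2.

2 generations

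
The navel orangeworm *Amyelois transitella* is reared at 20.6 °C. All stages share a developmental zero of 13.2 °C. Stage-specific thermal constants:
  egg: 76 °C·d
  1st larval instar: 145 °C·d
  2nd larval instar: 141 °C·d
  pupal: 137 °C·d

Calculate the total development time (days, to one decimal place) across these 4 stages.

Daily accumulation at 20.6 °C = 20.6 − 13.2 = 7.4 DD/day.
Total K = 76 + 145 + 141 + 137 = 499 DD.
Total duration = 499 / 7.4 = 67.432 ≈ 67.4 days.

67.4 days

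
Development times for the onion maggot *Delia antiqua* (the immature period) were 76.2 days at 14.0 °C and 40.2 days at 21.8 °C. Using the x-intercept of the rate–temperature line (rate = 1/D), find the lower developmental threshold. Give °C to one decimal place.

Under the model K = D·(T − T_b), so D₁·(T₁ − T_b) = D₂·(T₂ − T_b).
76.2·(14.0 − T_b) = 40.2·(21.8 − T_b)
T_b = (76.2·14.0 − 40.2·21.8) / (76.2 − 40.2) = 190.44 / 36.0 = 5.290 °C ≈ 5.3 °C.

5.3 °C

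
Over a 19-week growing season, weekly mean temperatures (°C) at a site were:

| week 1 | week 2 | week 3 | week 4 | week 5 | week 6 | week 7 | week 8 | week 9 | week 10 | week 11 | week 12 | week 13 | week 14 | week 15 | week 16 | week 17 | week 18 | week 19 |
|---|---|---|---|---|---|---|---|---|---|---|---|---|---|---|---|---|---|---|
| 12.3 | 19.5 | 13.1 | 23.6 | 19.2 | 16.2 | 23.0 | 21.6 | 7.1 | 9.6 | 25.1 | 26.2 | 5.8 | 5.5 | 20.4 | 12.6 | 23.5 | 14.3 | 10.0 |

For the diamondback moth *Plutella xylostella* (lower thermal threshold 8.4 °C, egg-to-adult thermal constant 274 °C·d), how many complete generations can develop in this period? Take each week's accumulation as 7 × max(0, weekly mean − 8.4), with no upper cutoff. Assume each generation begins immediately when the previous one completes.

Weekly DD (7 × max(0, T̄ − 8.4)): 27.3, 77.7, 32.9, 106.4, 75.6, 54.6, 102.2, 92.4, 0.0, 8.4, 116.9, 124.6, 0.0, 0.0, 84.0, 29.4, 105.7, 41.3, 11.2.
Season total = 1090.6 DD.
Complete generations = ⌊1090.6 / 274⌋ = 3.

3 generations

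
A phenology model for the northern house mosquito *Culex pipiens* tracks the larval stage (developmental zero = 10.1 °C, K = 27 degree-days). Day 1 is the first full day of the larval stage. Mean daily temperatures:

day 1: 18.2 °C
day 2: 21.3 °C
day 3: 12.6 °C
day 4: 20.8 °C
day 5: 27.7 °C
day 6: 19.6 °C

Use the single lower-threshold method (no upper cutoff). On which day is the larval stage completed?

day 4

Daily DD above 10.1 °C: 8.1, 11.2, 2.5, 10.7, 17.6, 9.5.
Cumulative: 8.1, 19.3, 21.8, 32.5, 50.1, 59.6.
The total first reaches 27 DD on day 4.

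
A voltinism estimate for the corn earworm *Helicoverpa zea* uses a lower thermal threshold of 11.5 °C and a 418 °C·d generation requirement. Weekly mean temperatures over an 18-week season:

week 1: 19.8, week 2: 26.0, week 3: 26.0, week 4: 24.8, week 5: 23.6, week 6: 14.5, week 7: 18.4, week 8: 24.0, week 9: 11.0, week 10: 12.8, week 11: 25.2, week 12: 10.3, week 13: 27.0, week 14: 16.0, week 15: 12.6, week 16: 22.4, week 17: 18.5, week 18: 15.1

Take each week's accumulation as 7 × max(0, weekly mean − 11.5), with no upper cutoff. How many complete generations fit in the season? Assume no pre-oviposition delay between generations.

2 generations

Weekly DD (7 × max(0, T̄ − 11.5)): 58.1, 101.5, 101.5, 93.1, 84.7, 21.0, 48.3, 87.5, 0.0, 9.1, 95.9, 0.0, 108.5, 31.5, 7.7, 76.3, 49.0, 25.2.
Season total = 998.9 DD.
Complete generations = ⌊998.9 / 418⌋ = 2.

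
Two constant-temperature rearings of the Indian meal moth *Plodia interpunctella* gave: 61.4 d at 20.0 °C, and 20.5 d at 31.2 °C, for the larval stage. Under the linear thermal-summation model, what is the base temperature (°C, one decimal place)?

14.4 °C

Under the model K = D·(T − T_b), so D₁·(T₁ − T_b) = D₂·(T₂ − T_b).
61.4·(20.0 − T_b) = 20.5·(31.2 − T_b)
T_b = (61.4·20.0 − 20.5·31.2) / (61.4 − 20.5) = 588.40 / 40.9 = 14.386 °C ≈ 14.4 °C.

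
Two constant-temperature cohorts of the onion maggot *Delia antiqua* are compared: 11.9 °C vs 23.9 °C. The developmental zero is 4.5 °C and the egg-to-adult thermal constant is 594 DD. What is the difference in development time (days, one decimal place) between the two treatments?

At 11.9 °C: 594 / (11.9 − 4.5) = 594 / 7.4 = 80.270 d.
At 23.9 °C: 594 / (23.9 − 4.5) = 594 / 19.4 = 30.619 d.
Difference = |80.270 − 30.619| = 49.652 ≈ 49.7 days.

49.7 days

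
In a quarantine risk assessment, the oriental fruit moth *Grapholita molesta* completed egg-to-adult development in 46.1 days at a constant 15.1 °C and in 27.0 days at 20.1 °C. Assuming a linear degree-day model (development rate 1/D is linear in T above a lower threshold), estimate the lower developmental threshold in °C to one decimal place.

Equal thermal constants: D₁(T₁ − T_b) = D₂(T₂ − T_b).
46.1·(15.1 − T_b) = 27.0·(20.1 − T_b)
T_b = (46.1·15.1 − 27.0·20.1) / (46.1 − 27.0) = 153.41 / 19.1 = 8.032 °C ≈ 8.0 °C.

8.0 °C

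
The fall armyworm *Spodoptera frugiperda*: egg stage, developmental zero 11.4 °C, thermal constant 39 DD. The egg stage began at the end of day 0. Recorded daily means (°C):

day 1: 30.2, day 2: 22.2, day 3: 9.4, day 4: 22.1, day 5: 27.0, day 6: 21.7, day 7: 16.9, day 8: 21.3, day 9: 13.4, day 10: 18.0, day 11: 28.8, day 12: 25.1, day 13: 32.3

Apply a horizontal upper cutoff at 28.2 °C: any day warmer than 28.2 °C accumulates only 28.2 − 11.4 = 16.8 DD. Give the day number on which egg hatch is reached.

day 5

Daily DD above 11.4 °C (capped at 16.8): 16.8, 10.8, 0.0, 10.7, 15.6, 10.3, 5.5, 9.9, 2.0, 6.6, 16.8, 13.7, 16.8.
Cumulative: 16.8, 27.6, 27.6, 38.3, 53.9, 64.2, 69.7, 79.6, 81.6, 88.2, 105.0, 118.7, 135.5.
The total first reaches 39 DD on day 5.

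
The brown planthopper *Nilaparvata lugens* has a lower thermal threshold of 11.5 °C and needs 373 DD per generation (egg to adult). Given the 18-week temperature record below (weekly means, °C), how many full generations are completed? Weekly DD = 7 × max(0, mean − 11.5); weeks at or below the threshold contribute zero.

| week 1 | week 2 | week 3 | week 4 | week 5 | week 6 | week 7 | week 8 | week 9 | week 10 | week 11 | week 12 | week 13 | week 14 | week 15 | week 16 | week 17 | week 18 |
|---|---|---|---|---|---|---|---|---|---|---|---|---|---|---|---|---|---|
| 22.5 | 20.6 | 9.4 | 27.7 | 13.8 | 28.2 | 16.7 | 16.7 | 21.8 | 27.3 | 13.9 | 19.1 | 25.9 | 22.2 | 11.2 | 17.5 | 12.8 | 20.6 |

Weekly DD (7 × max(0, T̄ − 11.5)): 77.0, 63.7, 0.0, 113.4, 16.1, 116.9, 36.4, 36.4, 72.1, 110.6, 16.8, 53.2, 100.8, 74.9, 0.0, 42.0, 9.1, 63.7.
Season total = 1003.1 DD.
Complete generations = ⌊1003.1 / 373⌋ = 2.

2 generations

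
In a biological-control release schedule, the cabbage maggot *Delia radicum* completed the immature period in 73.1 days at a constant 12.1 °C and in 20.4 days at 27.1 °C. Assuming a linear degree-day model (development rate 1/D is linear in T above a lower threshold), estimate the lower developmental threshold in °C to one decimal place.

6.3 °C

Linear rate model ⇒ the product D·(T − T_b) is constant across temperatures.
73.1·(12.1 − T_b) = 20.4·(27.1 − T_b)
T_b = (73.1·12.1 − 20.4·27.1) / (73.1 − 20.4) = 331.67 / 52.7 = 6.294 °C ≈ 6.3 °C.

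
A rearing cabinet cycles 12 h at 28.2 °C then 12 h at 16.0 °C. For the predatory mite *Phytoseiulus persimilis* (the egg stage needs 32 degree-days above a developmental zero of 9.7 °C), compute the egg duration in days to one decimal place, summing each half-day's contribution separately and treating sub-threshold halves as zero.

2.6 days

Day half: max(0, 28.2 − 9.7) × 0.5 = 18.5 × 0.5 = 9.25 DD.
Night half: max(0, 16.0 − 9.7) × 0.5 = 6.3 × 0.5 = 3.15 DD.
Per 24 h: 12.40 DD/day.
Duration = 32 / 12.40 = 2.581 ≈ 2.6 days.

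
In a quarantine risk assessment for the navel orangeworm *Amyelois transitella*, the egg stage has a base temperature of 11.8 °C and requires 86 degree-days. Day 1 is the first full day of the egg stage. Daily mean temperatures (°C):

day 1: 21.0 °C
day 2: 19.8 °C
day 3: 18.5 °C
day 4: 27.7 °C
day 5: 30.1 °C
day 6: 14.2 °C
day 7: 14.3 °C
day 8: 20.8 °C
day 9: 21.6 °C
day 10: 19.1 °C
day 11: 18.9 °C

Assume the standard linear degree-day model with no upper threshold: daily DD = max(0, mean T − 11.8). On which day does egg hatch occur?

day 10

Daily DD above 11.8 °C: 9.2, 8.0, 6.7, 15.9, 18.3, 2.4, 2.5, 9.0, 9.8, 7.3, 7.1.
Cumulative: 9.2, 17.2, 23.9, 39.8, 58.1, 60.5, 63.0, 72.0, 81.8, 89.1, 96.2.
The total first reaches 86 DD on day 10.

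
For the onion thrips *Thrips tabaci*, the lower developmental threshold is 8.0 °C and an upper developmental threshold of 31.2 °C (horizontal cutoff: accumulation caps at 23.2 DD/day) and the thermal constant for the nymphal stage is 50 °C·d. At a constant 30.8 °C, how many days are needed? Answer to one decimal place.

Daily accumulation = 30.8 − 8.0 = 22.8 DD/day.
Duration = 50 / 22.8 = 2.193 ≈ 2.2 days.

2.2 days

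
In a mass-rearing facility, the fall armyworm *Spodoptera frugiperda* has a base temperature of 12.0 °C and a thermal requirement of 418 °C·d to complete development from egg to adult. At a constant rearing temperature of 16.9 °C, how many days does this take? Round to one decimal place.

85.3 days

Daily accumulation = 16.9 − 12.0 = 4.9 DD/day.
Duration = 418 / 4.9 = 85.306 ≈ 85.3 days.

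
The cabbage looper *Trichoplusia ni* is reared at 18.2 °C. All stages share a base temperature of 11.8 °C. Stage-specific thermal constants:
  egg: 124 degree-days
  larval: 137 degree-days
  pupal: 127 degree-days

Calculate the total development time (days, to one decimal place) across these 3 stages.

Daily accumulation at 18.2 °C = 18.2 − 11.8 = 6.4 DD/day.
Total K = 124 + 137 + 127 = 388 DD.
Total duration = 388 / 6.4 = 60.625 ≈ 60.6 days.

60.6 days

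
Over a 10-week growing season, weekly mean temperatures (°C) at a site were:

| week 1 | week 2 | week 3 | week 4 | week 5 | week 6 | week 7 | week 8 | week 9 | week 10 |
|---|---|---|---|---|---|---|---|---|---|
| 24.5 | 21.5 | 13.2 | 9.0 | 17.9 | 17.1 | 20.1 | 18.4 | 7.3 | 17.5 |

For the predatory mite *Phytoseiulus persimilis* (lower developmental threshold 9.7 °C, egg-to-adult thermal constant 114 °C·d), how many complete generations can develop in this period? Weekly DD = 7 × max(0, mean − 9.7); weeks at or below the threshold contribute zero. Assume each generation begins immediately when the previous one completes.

4 generations

Weekly DD (7 × max(0, T̄ − 9.7)): 103.6, 82.6, 24.5, 0.0, 57.4, 51.8, 72.8, 60.9, 0.0, 54.6.
Season total = 508.2 DD.
Complete generations = ⌊508.2 / 114⌋ = 4.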